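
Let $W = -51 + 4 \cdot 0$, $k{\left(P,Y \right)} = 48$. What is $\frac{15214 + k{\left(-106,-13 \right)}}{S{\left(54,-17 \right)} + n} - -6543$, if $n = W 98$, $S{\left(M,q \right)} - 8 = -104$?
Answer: $\frac{16657390}{2547} \approx 6540.0$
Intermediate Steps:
$S{\left(M,q \right)} = -96$ ($S{\left(M,q \right)} = 8 - 104 = -96$)
$W = -51$ ($W = -51 + 0 = -51$)
$n = -4998$ ($n = \left(-51\right) 98 = -4998$)
$\frac{15214 + k{\left(-106,-13 \right)}}{S{\left(54,-17 \right)} + n} - -6543 = \frac{15214 + 48}{-96 - 4998} - -6543 = \frac{15262}{-5094} + 6543 = 15262 \left(- \frac{1}{5094}\right) + 6543 = - \frac{7631}{2547} + 6543 = \frac{16657390}{2547}$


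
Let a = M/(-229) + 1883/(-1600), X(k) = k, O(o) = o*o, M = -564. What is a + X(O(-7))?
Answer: 18424793/366400 ≈ 50.286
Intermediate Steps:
O(o) = o²
a = 471193/366400 (a = -564/(-229) + 1883/(-1600) = -564*(-1/229) + 1883*(-1/1600) = 564/229 - 1883/1600 = 471193/366400 ≈ 1.2860)
a + X(O(-7)) = 471193/366400 + (-7)² = 471193/366400 + 49 = 18424793/366400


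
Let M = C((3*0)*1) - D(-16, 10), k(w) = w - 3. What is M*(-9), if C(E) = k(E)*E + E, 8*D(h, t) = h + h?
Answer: -36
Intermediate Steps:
D(h, t) = h/4 (D(h, t) = (h + h)/8 = (2*h)/8 = h/4)
k(w) = -3 + w
C(E) = E + E*(-3 + E) (C(E) = (-3 + E)*E + E = E*(-3 + E) + E = E + E*(-3 + E))
M = 4 (M = ((3*0)*1)*(-2 + (3*0)*1) - (-16)/4 = (0*1)*(-2 + 0*1) - 1*(-4) = 0*(-2 + 0) + 4 = 0*(-2) + 4 = 0 + 4 = 4)
M*(-9) = 4*(-9) = -36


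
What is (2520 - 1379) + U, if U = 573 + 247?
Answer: 1961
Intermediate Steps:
U = 820
(2520 - 1379) + U = (2520 - 1379) + 820 = 1141 + 820 = 1961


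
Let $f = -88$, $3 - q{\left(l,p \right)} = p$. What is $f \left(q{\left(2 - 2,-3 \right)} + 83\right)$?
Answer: $-7832$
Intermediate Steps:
$q{\left(l,p \right)} = 3 - p$
$f \left(q{\left(2 - 2,-3 \right)} + 83\right) = - 88 \left(\left(3 - -3\right) + 83\right) = - 88 \left(\left(3 + 3\right) + 83\right) = - 88 \left(6 + 83\right) = \left(-88\right) 89 = -7832$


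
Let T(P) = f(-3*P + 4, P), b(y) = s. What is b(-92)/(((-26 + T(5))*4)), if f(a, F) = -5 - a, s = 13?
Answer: -13/80 ≈ -0.16250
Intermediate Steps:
b(y) = 13
T(P) = -9 + 3*P (T(P) = -5 - (-3*P + 4) = -5 - (4 - 3*P) = -5 + (-4 + 3*P) = -9 + 3*P)
b(-92)/(((-26 + T(5))*4)) = 13/(((-26 + (-9 + 3*5))*4)) = 13/(((-26 + (-9 + 15))*4)) = 13/(((-26 + 6)*4)) = 13/((-20*4)) = 13/(-80) = 13*(-1/80) = -13/80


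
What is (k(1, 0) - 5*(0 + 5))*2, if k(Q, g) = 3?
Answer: -44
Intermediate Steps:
(k(1, 0) - 5*(0 + 5))*2 = (3 - 5*(0 + 5))*2 = (3 - 5*5)*2 = (3 - 25)*2 = -22*2 = -44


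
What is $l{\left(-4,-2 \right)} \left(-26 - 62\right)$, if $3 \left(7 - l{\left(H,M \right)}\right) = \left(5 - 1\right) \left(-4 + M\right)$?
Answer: $-1320$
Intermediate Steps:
$l{\left(H,M \right)} = \frac{37}{3} - \frac{4 M}{3}$ ($l{\left(H,M \right)} = 7 - \frac{\left(5 - 1\right) \left(-4 + M\right)}{3} = 7 - \frac{4 \left(-4 + M\right)}{3} = 7 - \frac{-16 + 4 M}{3} = 7 - \left(- \frac{16}{3} + \frac{4 M}{3}\right) = \frac{37}{3} - \frac{4 M}{3}$)
$l{\left(-4,-2 \right)} \left(-26 - 62\right) = \left(\frac{37}{3} - - \frac{8}{3}\right) \left(-26 - 62\right) = \left(\frac{37}{3} + \frac{8}{3}\right) \left(-88\right) = 15 \left(-88\right) = -1320$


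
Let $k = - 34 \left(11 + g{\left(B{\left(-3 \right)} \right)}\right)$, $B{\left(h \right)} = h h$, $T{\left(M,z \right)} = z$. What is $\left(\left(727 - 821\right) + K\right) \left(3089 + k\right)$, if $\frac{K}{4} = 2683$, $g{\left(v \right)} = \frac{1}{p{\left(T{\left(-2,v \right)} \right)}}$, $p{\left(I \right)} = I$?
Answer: $28841982$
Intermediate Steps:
$B{\left(h \right)} = h^{2}$
$g{\left(v \right)} = \frac{1}{v}$
$K = 10732$ ($K = 4 \cdot 2683 = 10732$)
$k = - \frac{3400}{9}$ ($k = - 34 \left(11 + \frac{1}{\left(-3\right)^{2}}\right) = - 34 \left(11 + \frac{1}{9}\right) = \left(-34\right) \frac{100}{9} = - \frac{3400}{9} \approx -377.78$)
$\left(\left(727 - 821\right) + K\right) \left(3089 + k\right) = \left(\left(727 - 821\right) + 10732\right) \left(3089 - \frac{3400}{9}\right) = \left(-94 + 10732\right) \frac{24401}{9} = 10638 \cdot \frac{24401}{9} = 28841982$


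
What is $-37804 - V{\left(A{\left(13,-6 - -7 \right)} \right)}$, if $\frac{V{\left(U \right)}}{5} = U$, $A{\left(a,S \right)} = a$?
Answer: $-37869$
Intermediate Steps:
$V{\left(U \right)} = 5 U$
$-37804 - V{\left(A{\left(13,-6 - -7 \right)} \right)} = -37804 - 5 \cdot 13 = -37804 - 65 = -37869$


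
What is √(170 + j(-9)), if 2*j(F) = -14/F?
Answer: √1537/3 ≈ 13.068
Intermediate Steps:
j(F) = -7/F (j(F) = (-14/F)/2 = -7/F)
√(170 + j(-9)) = √(170 - 7/(-9)) = √(170 - 7*(-⅑)) = √(170 + 7/9) = √(1537/9) = √1537/3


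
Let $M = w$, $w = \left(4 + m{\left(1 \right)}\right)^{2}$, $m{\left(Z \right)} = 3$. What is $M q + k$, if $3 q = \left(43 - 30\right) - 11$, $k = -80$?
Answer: $- \frac{142}{3} \approx -47.333$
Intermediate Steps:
$q = \frac{2}{3}$ ($q = \frac{\left(43 - 30\right) - 11}{3} = \frac{13 - 11}{3} = \frac{1}{3} \cdot 2 = \frac{2}{3} \approx 0.66667$)
$w = 49$ ($w = \left(4 + 3\right)^{2} = 7^{2} = 49$)
$M = 49$
$M q + k = 49 \cdot \frac{2}{3} - 80 = \frac{98}{3} - 80 = - \frac{142}{3}$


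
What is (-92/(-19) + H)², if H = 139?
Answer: 7469289/361 ≈ 20691.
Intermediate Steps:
(-92/(-19) + H)² = (-92/(-19) + 139)² = (-92*(-1/19) + 139)² = (92/19 + 139)² = (2733/19)² = 7469289/361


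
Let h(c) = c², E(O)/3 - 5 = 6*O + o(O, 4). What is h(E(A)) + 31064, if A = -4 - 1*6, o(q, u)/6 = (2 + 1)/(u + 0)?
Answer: 216065/4 ≈ 54016.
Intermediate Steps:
o(q, u) = 18/u (o(q, u) = 6*((2 + 1)/(u + 0)) = 6*(3/u) = 18/u)
A = -10 (A = -4 - 6 = -10)
E(O) = 57/2 + 18*O (E(O) = 15 + 3*(6*O + 18/4) = 15 + 3*(6*O + 18*(¼)) = 15 + 3*(6*O + 9/2) = 15 + 3*(9/2 + 6*O) = 15 + (27/2 + 18*O) = 57/2 + 18*O)
h(E(A)) + 31064 = (57/2 + 18*(-10))² + 31064 = (57/2 - 180)² + 31064 = (-303/2)² + 31064 = 91809/4 + 31064 = 216065/4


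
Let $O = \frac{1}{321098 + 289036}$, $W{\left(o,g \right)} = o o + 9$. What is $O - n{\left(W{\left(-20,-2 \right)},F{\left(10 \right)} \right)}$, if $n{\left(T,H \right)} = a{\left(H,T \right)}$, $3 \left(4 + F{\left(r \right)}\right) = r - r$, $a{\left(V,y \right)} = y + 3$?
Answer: $- \frac{251375207}{610134} \approx -412.0$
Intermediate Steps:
$W{\left(o,g \right)} = 9 + o^{2}$ ($W{\left(o,g \right)} = o^{2} + 9 = 9 + o^{2}$)
$O = \frac{1}{610134} \approx 1.639 \cdot 10^{-6}$
$a{\left(V,y \right)} = 3 + y$
$F{\left(r \right)} = -4$ ($F{\left(r \right)} = -4 + \frac{r - r}{3} = -4 + \frac{1}{3} \cdot 0 = -4 + 0 = -4$)
$n{\left(T,H \right)} = 3 + T$
$O - n{\left(W{\left(-20,-2 \right)},F{\left(10 \right)} \right)} = \frac{1}{610134} - \left(3 + \left(9 + \left(-20\right)^{2}\right)\right) = \frac{1}{610134} - \left(3 + \left(9 + 400\right)\right) = \frac{1}{610134} - \left(3 + 409\right) = \frac{1}{610134} - 412 = - \frac{251375207}{610134}$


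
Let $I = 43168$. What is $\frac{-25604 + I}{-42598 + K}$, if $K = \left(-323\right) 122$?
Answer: $- \frac{4391}{20501} \approx -0.21418$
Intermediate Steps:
$K = -39406$
$\frac{-25604 + I}{-42598 + K} = \frac{-25604 + 43168}{-42598 - 39406} = \frac{17564}{-82004} = 17564 \left(- \frac{1}{82004}\right) = - \frac{4391}{20501}$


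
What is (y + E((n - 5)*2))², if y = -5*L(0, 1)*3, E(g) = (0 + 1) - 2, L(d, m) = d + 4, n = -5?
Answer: 3721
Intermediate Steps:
L(d, m) = 4 + d
E(g) = -1 (E(g) = 1 - 2 = -1)
y = -60 (y = -5*(4 + 0)*3 = -5*4*3 = -20*3 = -60)
(y + E((n - 5)*2))² = (-60 - 1)² = (-61)² = 3721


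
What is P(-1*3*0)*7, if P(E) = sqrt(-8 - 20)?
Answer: 14*I*sqrt(7) ≈ 37.041*I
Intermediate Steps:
P(E) = 2*I*sqrt(7) (P(E) = sqrt(-28) = 2*I*sqrt(7))
P(-1*3*0)*7 = (2*I*sqrt(7))*7 = 14*I*sqrt(7)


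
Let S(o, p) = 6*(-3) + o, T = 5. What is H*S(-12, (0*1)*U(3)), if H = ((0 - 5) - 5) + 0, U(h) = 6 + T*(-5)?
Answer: 300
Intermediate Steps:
U(h) = -19 (U(h) = 6 + 5*(-5) = 6 - 25 = -19)
H = -10 (H = (-5 - 5) + 0 = -10 + 0 = -10)
S(o, p) = -18 + o
H*S(-12, (0*1)*U(3)) = -10*(-18 - 12) = -10*(-30) = 300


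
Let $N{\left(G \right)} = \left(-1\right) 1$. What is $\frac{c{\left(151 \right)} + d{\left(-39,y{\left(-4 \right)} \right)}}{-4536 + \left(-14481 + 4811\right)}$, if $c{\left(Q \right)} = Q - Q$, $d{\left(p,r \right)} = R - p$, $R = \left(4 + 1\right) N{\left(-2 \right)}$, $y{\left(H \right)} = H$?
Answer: $- \frac{17}{7103} \approx -0.0023934$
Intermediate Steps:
$N{\left(G \right)} = -1$
$R = -5$ ($R = \left(4 + 1\right) \left(-1\right) = 5 \left(-1\right) = -5$)
$d{\left(p,r \right)} = -5 - p$
$c{\left(Q \right)} = 0$
$\frac{c{\left(151 \right)} + d{\left(-39,y{\left(-4 \right)} \right)}}{-4536 + \left(-14481 + 4811\right)} = \frac{0 - -34}{-4536 + \left(-14481 + 4811\right)} = \frac{0 + \left(-5 + 39\right)}{-4536 - 9670} = \frac{0 + 34}{-14206} = 34 \left(- \frac{1}{14206}\right) = - \frac{17}{7103}$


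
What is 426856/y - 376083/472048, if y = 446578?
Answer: 16773063557/105403125872 ≈ 0.15913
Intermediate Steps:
426856/y - 376083/472048 = 426856/446578 - 376083/472048 = 426856*(1/446578) - 376083*1/472048 = 213428/223289 - 376083/472048 = 16773063557/105403125872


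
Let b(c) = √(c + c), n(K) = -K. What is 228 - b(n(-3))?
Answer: 228 - √6 ≈ 225.55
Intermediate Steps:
b(c) = √2*√c (b(c) = √(2*c) = √2*√c)
228 - b(n(-3)) = 228 - √2*√(-1*(-3)) = 228 - √2*√3 = 228 - √6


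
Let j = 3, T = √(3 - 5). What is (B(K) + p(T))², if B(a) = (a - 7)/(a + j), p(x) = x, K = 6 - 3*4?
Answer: 151/9 + 26*I*√2/3 ≈ 16.778 + 12.257*I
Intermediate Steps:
K = -6 (K = 6 - 12 = -6)
T = I*√2 (T = √(-2) = I*√2 ≈ 1.4142*I)
B(a) = (-7 + a)/(3 + a) (B(a) = (a - 7)/(a + 3) = (-7 + a)/(3 + a))
(B(K) + p(T))² = ((-7 - 6)/(3 - 6) + I*√2)² = (-13/(-3) + I*√2)² = (-⅓*(-13) + I*√2)² = (13/3 + I*√2)²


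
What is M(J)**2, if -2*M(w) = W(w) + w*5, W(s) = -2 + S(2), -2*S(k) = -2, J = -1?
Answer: 9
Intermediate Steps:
S(k) = 1 (S(k) = -1/2*(-2) = 1)
W(s) = -1 (W(s) = -2 + 1 = -1)
M(w) = 1/2 - 5*w/2 (M(w) = -(-1 + w*5)/2 = -(-1 + 5*w)/2 = 1/2 - 5*w/2)
M(J)**2 = (1/2 - 5/2*(-1))**2 = (1/2 + 5/2)**2 = 3**2 = 9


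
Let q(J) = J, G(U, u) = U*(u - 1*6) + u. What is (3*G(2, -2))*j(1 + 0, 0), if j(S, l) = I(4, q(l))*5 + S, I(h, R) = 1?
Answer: -324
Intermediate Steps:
G(U, u) = u + U*(-6 + u) (G(U, u) = U*(u - 6) + u = U*(-6 + u) + u = u + U*(-6 + u))
j(S, l) = 5 + S (j(S, l) = 1*5 + S = 5 + S)
(3*G(2, -2))*j(1 + 0, 0) = (3*(-2 - 6*2 + 2*(-2)))*(5 + (1 + 0)) = (3*(-2 - 12 - 4))*(5 + 1) = (3*(-18))*6 = -54*6 = -324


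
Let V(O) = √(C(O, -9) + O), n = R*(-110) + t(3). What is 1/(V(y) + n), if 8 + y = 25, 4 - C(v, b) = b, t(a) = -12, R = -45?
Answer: 823/4063969 - √30/24383814 ≈ 0.00020229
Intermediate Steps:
C(v, b) = 4 - b
y = 17 (y = -8 + 25 = 17)
n = 4938 (n = -45*(-110) - 12 = 4950 - 12 = 4938)
V(O) = √(13 + O) (V(O) = √((4 - 1*(-9)) + O) = √((4 + 9) + O) = √(13 + O))
1/(V(y) + n) = 1/(√(13 + 17) + 4938) = 1/(√30 + 4938) = 1/(4938 + √30)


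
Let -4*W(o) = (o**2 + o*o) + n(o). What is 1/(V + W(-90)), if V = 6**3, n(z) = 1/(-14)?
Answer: -56/214703 ≈ -0.00026083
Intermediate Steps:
n(z) = -1/14
V = 216
W(o) = 1/56 - o**2/2 (W(o) = -((o**2 + o*o) - 1/14)/4 = -((o**2 + o**2) - 1/14)/4 = -(2*o**2 - 1/14)/4 = -(-1/14 + 2*o**2)/4 = 1/56 - o**2/2)
1/(V + W(-90)) = 1/(216 + (1/56 - 1/2*(-90)**2)) = 1/(216 + (1/56 - 1/2*8100)) = 1/(216 + (1/56 - 4050)) = 1/(216 - 226799/56) = 1/(-214703/56) = -56/214703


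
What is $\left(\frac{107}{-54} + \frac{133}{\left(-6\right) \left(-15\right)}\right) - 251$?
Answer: $- \frac{33953}{135} \approx -251.5$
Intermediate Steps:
$\left(\frac{107}{-54} + \frac{133}{\left(-6\right) \left(-15\right)}\right) - 251 = \left(107 \left(- \frac{1}{54}\right) + \frac{133}{90}\right) - 251 = \left(- \frac{107}{54} + 133 \cdot \frac{1}{90}\right) - 251 = \left(- \frac{107}{54} + \frac{133}{90}\right) - 251 = - \frac{68}{135} - 251 = - \frac{33953}{135}$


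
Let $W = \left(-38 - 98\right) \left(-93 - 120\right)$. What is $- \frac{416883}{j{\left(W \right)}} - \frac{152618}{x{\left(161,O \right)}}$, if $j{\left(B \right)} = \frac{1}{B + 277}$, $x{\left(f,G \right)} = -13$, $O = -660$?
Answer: $- \frac{158492510737}{13} \approx -1.2192 \cdot 10^{10}$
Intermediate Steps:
$W = 28968$ ($W = \left(-136\right) \left(-213\right) = 28968$)
$j{\left(B \right)} = \frac{1}{277 + B}$
$- \frac{416883}{j{\left(W \right)}} - \frac{152618}{x{\left(161,O \right)}} = - \frac{416883}{\frac{1}{277 + 28968}} - \frac{152618}{-13} = - \frac{416883}{\frac{1}{29245}} - - \frac{152618}{13} = - 416883 \frac{1}{\frac{1}{29245}} + \frac{152618}{13} = \left(-416883\right) 29245 + \frac{152618}{13} = -12191743335 + \frac{152618}{13} = - \frac{158492510737}{13}$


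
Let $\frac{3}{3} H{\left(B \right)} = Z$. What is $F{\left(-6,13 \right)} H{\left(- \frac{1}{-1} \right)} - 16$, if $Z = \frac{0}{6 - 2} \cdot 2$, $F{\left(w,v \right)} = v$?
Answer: $-16$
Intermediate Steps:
$Z = 0$ ($Z = \frac{0}{4} \cdot 2 = 0 \cdot \frac{1}{4} \cdot 2 = 0 \cdot 2 = 0$)
$H{\left(B \right)} = 0$
$F{\left(-6,13 \right)} H{\left(- \frac{1}{-1} \right)} - 16 = 13 \cdot 0 - 16 = 0 - 16 = -16$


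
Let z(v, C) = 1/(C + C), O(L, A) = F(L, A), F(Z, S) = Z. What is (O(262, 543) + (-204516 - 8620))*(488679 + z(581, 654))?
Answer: -22677897686707/218 ≈ -1.0403e+11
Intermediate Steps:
O(L, A) = L
z(v, C) = 1/(2*C)
(O(262, 543) + (-204516 - 8620))*(488679 + z(581, 654)) = (262 + (-204516 - 8620))*(488679 + (½)/654) = (262 - 213136)*(488679 + (½)*(1/654)) = -212874*(488679 + 1/1308) = -212874*639192133/1308 = -22677897686707/218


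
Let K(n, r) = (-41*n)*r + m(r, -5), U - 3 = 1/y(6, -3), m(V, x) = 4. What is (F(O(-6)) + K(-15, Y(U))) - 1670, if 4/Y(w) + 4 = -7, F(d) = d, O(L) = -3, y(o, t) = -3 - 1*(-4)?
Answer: -20819/11 ≈ -1892.6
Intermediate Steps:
y(o, t) = 1 (y(o, t) = -3 + 4 = 1)
U = 4 (U = 3 + 1/1 = 3 + 1 = 4)
Y(w) = -4/11 (Y(w) = 4/(-4 - 7) = 4/(-11) = 4*(-1/11) = -4/11)
K(n, r) = 4 - 41*n*r (K(n, r) = (-41*n)*r + 4 = -41*n*r + 4 = 4 - 41*n*r)
(F(O(-6)) + K(-15, Y(U))) - 1670 = (-3 + (4 - 41*(-15)*(-4/11))) - 1670 = (-3 + (4 - 2460/11)) - 1670 = (-3 - 2416/11) - 1670 = -2449/11 - 1670 = -20819/11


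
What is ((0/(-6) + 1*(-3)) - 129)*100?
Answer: -13200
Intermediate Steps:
((0/(-6) + 1*(-3)) - 129)*100 = ((0*(-1/6) - 3) - 129)*100 = ((0 - 3) - 129)*100 = (-3 - 129)*100 = -132*100 = -13200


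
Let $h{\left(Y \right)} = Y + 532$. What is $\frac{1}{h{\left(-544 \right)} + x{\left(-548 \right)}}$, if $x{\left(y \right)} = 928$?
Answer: $\frac{1}{916} \approx 0.0010917$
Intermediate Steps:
$h{\left(Y \right)} = 532 + Y$
$\frac{1}{h{\left(-544 \right)} + x{\left(-548 \right)}} = \frac{1}{\left(532 - 544\right) + 928} = \frac{1}{-12 + 928} = \frac{1}{916}$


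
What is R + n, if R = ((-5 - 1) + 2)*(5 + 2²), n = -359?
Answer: -395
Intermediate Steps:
R = -36 (R = (-6 + 2)*(5 + 4) = -4*9 = -36)
R + n = -36 - 359 = -395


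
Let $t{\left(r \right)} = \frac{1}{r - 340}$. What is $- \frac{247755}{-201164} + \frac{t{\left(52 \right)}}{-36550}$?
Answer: $\frac{651992108291}{529383182400} \approx 1.2316$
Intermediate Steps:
$t{\left(r \right)} = \frac{1}{-340 + r}$
$- \frac{247755}{-201164} + \frac{t{\left(52 \right)}}{-36550} = - \frac{247755}{-201164} + \frac{1}{\left(-340 + 52\right) \left(-36550\right)} = \left(-247755\right) \left(- \frac{1}{201164}\right) + \frac{1}{-288} \left(- \frac{1}{36550}\right) = \frac{247755}{201164} - - \frac{1}{10526400} = \frac{247755}{201164} + \frac{1}{10526400} = \frac{651992108291}{529383182400}$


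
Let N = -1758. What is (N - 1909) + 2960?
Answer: -707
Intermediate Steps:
(N - 1909) + 2960 = (-1758 - 1909) + 2960 = -3667 + 2960 = -707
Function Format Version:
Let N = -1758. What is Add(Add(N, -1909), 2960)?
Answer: -707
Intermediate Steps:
Add(Add(N, -1909), 2960) = Add(Add(-1758, -1909), 2960) = Add(-3667, 2960) = -707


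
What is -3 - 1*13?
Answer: -16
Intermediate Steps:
-3 - 1*13 = -3 - 13 = -16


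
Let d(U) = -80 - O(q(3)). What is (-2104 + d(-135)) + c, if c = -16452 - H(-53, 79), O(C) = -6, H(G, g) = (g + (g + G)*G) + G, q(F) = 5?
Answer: -17278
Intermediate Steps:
H(G, g) = G + g + G*(G + g) (H(G, g) = (g + (G + g)*G) + G = (g + G*(G + g)) + G = G + g + G*(G + g))
d(U) = -74 (d(U) = -80 - 1*(-6) = -80 + 6 = -74)
c = -15100 (c = -16452 - (-53 + 79 + (-53)**2 - 53*79) = -16452 - (-53 + 79 + 2809 - 4187) = -16452 - 1*(-1352) = -16452 + 1352 = -15100)
(-2104 + d(-135)) + c = (-2104 - 74) - 15100 = -2178 - 15100 = -17278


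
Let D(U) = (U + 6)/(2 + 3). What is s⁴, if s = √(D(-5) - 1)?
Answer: 16/25 ≈ 0.64000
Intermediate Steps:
D(U) = 6/5 + U/5 (D(U) = (6 + U)/5 = (6 + U)*(⅕) = 6/5 + U/5)
s = 2*I*√5/5 (s = √((6/5 + (⅕)*(-5)) - 1) = √((6/5 - 1) - 1) = √(⅕ - 1) = √(-⅘) = 2*I*√5/5 ≈ 0.89443*I)
s⁴ = (2*I*√5/5)⁴ = 16/25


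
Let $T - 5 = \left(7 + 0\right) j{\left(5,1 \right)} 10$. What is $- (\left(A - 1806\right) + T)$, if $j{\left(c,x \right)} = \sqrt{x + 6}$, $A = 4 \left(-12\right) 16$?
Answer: $2569 - 70 \sqrt{7} \approx 2383.8$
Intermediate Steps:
$A = -768$ ($A = \left(-48\right) 16 = -768$)
$j{\left(c,x \right)} = \sqrt{6 + x}$
$T = 5 + 70 \sqrt{7}$ ($T = 5 + \left(7 + 0\right) \sqrt{6 + 1} \cdot 10 = 5 + 7 \sqrt{7} \cdot 10 = 5 + 70 \sqrt{7} \approx 190.2$)
$- (\left(A - 1806\right) + T) = - (\left(-768 - 1806\right) + \left(5 + 70 \sqrt{7}\right)) = - (-2574 + \left(5 + 70 \sqrt{7}\right)) = - (-2569 + 70 \sqrt{7}) = 2569 - 70 \sqrt{7}$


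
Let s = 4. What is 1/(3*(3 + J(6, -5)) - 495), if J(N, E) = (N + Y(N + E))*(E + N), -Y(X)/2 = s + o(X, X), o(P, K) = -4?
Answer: -1/468 ≈ -0.0021368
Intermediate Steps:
Y(X) = 0 (Y(X) = -2*(4 - 4) = -2*0 = 0)
J(N, E) = N*(E + N) (J(N, E) = (N + 0)*(E + N) = N*(E + N))
1/(3*(3 + J(6, -5)) - 495) = 1/(3*(3 + 6*(-5 + 6)) - 495) = 1/(3*(3 + 6*1) - 495) = 1/(3*(3 + 6) - 495) = 1/(3*9 - 495) = 1/(27 - 495) = 1/(-468) = -1/468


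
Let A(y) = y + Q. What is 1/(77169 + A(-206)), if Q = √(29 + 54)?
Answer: 76963/5923303286 - √83/5923303286 ≈ 1.2992e-5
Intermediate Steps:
Q = √83 ≈ 9.1104
A(y) = y + √83
1/(77169 + A(-206)) = 1/(77169 + (-206 + √83)) = 1/(76963 + √83)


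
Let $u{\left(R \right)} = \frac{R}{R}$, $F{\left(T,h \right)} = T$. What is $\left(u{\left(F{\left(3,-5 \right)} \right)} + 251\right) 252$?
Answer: $63504$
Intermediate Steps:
$u{\left(R \right)} = 1$
$\left(u{\left(F{\left(3,-5 \right)} \right)} + 251\right) 252 = \left(1 + 251\right) 252 = 252 \cdot 252 = 63504$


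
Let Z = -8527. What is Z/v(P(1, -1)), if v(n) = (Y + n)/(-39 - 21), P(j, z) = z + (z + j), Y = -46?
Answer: -511620/47 ≈ -10886.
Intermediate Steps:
P(j, z) = j + 2*z (P(j, z) = z + (j + z) = j + 2*z)
v(n) = 23/30 - n/60 (v(n) = (-46 + n)/(-39 - 21) = (-46 + n)/(-60) = (-46 + n)*(-1/60) = 23/30 - n/60)
Z/v(P(1, -1)) = -8527/(23/30 - (1 + 2*(-1))/60) = -8527/(23/30 - (1 - 2)/60) = -8527/(23/30 - 1/60*(-1)) = -8527/(23/30 + 1/60) = -8527/47/60 = -8527*60/47 = -511620/47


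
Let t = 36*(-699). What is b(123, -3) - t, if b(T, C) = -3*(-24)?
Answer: 25236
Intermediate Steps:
b(T, C) = 72
t = -25164
b(123, -3) - t = 72 - 1*(-25164) = 72 + 25164 = 25236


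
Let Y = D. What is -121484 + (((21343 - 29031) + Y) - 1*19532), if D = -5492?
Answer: -154196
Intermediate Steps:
Y = -5492
-121484 + (((21343 - 29031) + Y) - 1*19532) = -121484 + (((21343 - 29031) - 5492) - 1*19532) = -121484 + ((-7688 - 5492) - 19532) = -121484 + (-13180 - 19532) = -121484 - 32712 = -154196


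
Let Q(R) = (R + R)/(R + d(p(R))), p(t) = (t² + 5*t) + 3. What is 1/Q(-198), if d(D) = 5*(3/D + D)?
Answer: -1215854749/2522322 ≈ -482.04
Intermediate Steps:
p(t) = 3 + t² + 5*t
d(D) = 5*D + 15/D (d(D) = 5*(D + 3/D) = 5*D + 15/D)
Q(R) = 2*R/(15 + 5*R² + 15/(3 + R² + 5*R) + 26*R) (Q(R) = (R + R)/(R + (5*(3 + R² + 5*R) + 15/(3 + R² + 5*R))) = (2*R)/(R + ((15 + 5*R² + 25*R) + 15/(3 + R² + 5*R))) = (2*R)/(R + (15 + 5*R² + 15/(3 + R² + 5*R) + 25*R)) = (2*R)/(15 + 5*R² + 15/(3 + R² + 5*R) + 26*R) = 2*R/(15 + 5*R² + 15/(3 + R² + 5*R) + 26*R))
1/Q(-198) = 1/(2*(-198)*(3 + (-198)² + 5*(-198))/(60 + 5*(-198)⁴ + 51*(-198)³ + 153*(-198) + 160*(-198)²)) = 1/(2*(-198)*(3 + 39204 - 990)/(60 + 5*1536953616 + 51*(-7762392) - 30294 + 160*39204)) = 1/(2*(-198)*38217/(60 + 7684768080 - 395881992 - 30294 + 6272640)) = 1/(2*(-198)*38217/7295128494) = 1/(2*(-198)*(1/7295128494)*38217) = 1/(-2522322/1215854749) = -1215854749/2522322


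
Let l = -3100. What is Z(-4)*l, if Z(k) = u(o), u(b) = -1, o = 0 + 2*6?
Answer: 3100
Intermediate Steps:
o = 12 (o = 0 + 12 = 12)
Z(k) = -1
Z(-4)*l = -1*(-3100) = 3100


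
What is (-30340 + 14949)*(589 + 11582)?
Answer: -187323861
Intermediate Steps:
(-30340 + 14949)*(589 + 11582) = -15391*12171 = -187323861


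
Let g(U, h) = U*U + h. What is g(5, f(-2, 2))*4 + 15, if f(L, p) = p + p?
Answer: 131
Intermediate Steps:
f(L, p) = 2*p
g(U, h) = h + U² (g(U, h) = U² + h = h + U²)
g(5, f(-2, 2))*4 + 15 = (2*2 + 5²)*4 + 15 = (4 + 25)*4 + 15 = 29*4 + 15 = 116 + 15 = 131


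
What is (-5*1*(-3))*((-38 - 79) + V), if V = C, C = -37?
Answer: -2310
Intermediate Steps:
V = -37
(-5*1*(-3))*((-38 - 79) + V) = (-5*1*(-3))*((-38 - 79) - 37) = (-5*(-3))*(-117 - 37) = 15*(-154) = -2310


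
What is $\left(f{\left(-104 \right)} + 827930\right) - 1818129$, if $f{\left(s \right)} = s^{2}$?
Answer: $-979383$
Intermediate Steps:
$\left(f{\left(-104 \right)} + 827930\right) - 1818129 = \left(\left(-104\right)^{2} + 827930\right) - 1818129 = \left(10816 + 827930\right) - 1818129 = 838746 - 1818129 = -979383$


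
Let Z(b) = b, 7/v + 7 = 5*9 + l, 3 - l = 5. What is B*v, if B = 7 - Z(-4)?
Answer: 77/36 ≈ 2.1389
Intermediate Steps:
l = -2 (l = 3 - 1*5 = 3 - 5 = -2)
v = 7/36 (v = 7/(-7 + (5*9 - 2)) = 7/(-7 + (45 - 2)) = 7/(-7 + 43) = 7/36 ≈ 0.19444)
B = 11 (B = 7 - 1*(-4) = 7 + 4 = 11)
B*v = 11*(7/36) = 77/36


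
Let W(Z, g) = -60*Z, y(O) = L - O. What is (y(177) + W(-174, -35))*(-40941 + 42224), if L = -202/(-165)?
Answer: 2172884951/165 ≈ 1.3169e+7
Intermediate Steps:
L = 202/165 (L = -202*(-1/165) = 202/165 ≈ 1.2242)
y(O) = 202/165 - O
(y(177) + W(-174, -35))*(-40941 + 42224) = ((202/165 - 1*177) - 60*(-174))*(-40941 + 42224) = ((202/165 - 177) + 10440)*1283 = (-29003/165 + 10440)*1283 = (1693597/165)*1283 = 2172884951/165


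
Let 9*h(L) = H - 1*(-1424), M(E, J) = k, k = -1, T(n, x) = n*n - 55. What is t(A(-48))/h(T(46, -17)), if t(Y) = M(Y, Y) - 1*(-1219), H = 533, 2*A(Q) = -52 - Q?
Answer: 10962/1957 ≈ 5.6014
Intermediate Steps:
T(n, x) = -55 + n**2 (T(n, x) = n**2 - 55 = -55 + n**2)
M(E, J) = -1
A(Q) = -26 - Q/2 (A(Q) = (-52 - Q)/2 = -26 - Q/2)
t(Y) = 1218 (t(Y) = -1 - 1*(-1219) = -1 + 1219 = 1218)
h(L) = 1957/9 (h(L) = (533 - 1*(-1424))/9 = (533 + 1424)/9 = (1/9)*1957 = 1957/9)
t(A(-48))/h(T(46, -17)) = 1218/(1957/9) = 1218*(9/1957) = 10962/1957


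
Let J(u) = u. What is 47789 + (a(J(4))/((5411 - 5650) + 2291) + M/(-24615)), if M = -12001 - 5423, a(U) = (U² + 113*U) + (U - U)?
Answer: 7450212062/155895 ≈ 47790.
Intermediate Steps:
a(U) = U² + 113*U (a(U) = (U² + 113*U) + 0 = U² + 113*U)
M = -17424
47789 + (a(J(4))/((5411 - 5650) + 2291) + M/(-24615)) = 47789 + ((4*(113 + 4))/((5411 - 5650) + 2291) - 17424/(-24615)) = 47789 + ((4*117)/(-239 + 2291) - 17424*(-1/24615)) = 47789 + (468/2052 + 1936/2735) = 47789 + (468*(1/2052) + 1936/2735) = 47789 + (13/57 + 1936/2735) = 47789 + 145907/155895 = 7450212062/155895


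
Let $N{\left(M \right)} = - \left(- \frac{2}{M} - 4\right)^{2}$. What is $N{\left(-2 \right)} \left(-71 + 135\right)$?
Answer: $-576$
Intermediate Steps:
$N{\left(M \right)} = - \left(-4 - \frac{2}{M}\right)^{2}$
$N{\left(-2 \right)} \left(-71 + 135\right) = - \frac{4 \left(1 + 2 \left(-2\right)\right)^{2}}{4} \left(-71 + 135\right) = \left(-4\right) \frac{1}{4} \left(1 - 4\right)^{2} \cdot 64 = \left(-4\right) \frac{1}{4} \left(-3\right)^{2} \cdot 64 = \left(-4\right) \frac{1}{4} \cdot 9 \cdot 64 = \left(-9\right) 64 = -576$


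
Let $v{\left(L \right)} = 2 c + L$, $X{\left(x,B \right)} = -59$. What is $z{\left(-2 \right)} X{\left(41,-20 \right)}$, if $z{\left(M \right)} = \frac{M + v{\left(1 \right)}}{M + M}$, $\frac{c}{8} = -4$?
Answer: $- \frac{3835}{4} \approx -958.75$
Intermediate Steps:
$c = -32$ ($c = 8 \left(-4\right) = -32$)
$v{\left(L \right)} = -64 + L$ ($v{\left(L \right)} = 2 \left(-32\right) + L = -64 + L$)
$z{\left(M \right)} = \frac{-63 + M}{2 M}$ ($z{\left(M \right)} = \frac{M + \left(-64 + 1\right)}{M + M} = \frac{M - 63}{2 M} = \left(-63 + M\right) \frac{1}{2 M} = \frac{-63 + M}{2 M}$)
$z{\left(-2 \right)} X{\left(41,-20 \right)} = \frac{-63 - 2}{2 \left(-2\right)} \left(-59\right) = \frac{1}{2} \left(- \frac{1}{2}\right) \left(-65\right) \left(-59\right) = \frac{65}{4} \left(-59\right) = - \frac{3835}{4}$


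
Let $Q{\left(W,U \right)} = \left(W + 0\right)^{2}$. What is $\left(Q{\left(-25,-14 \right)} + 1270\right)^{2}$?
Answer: $3591025$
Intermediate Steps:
$Q{\left(W,U \right)} = W^{2}$
$\left(Q{\left(-25,-14 \right)} + 1270\right)^{2} = \left(\left(-25\right)^{2} + 1270\right)^{2} = \left(625 + 1270\right)^{2} = 1895^{2} = 3591025$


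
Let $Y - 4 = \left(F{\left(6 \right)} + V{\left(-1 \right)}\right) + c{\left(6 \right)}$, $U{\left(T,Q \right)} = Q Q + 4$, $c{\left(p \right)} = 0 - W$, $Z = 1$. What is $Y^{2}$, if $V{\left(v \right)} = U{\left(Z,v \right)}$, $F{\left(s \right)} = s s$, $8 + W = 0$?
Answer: $2809$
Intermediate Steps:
$W = -8$ ($W = -8 + 0 = -8$)
$c{\left(p \right)} = 8$ ($c{\left(p \right)} = 0 - -8 = 0 + 8 = 8$)
$U{\left(T,Q \right)} = 4 + Q^{2}$ ($U{\left(T,Q \right)} = Q^{2} + 4 = 4 + Q^{2}$)
$F{\left(s \right)} = s^{2}$
$V{\left(v \right)} = 4 + v^{2}$
$Y = 53$ ($Y = 4 + \left(\left(6^{2} + \left(4 + \left(-1\right)^{2}\right)\right) + 8\right) = 4 + \left(\left(36 + \left(4 + 1\right)\right) + 8\right) = 4 + \left(\left(36 + 5\right) + 8\right) = 4 + \left(41 + 8\right) = 4 + 49 = 53$)
$Y^{2} = 53^{2} = 2809$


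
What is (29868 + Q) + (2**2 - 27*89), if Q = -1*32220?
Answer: -4751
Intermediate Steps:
Q = -32220
(29868 + Q) + (2**2 - 27*89) = (29868 - 32220) + (2**2 - 27*89) = -2352 + (4 - 2403) = -2352 - 2399 = -4751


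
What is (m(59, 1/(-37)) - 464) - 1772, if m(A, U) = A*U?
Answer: -82791/37 ≈ -2237.6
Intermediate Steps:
(m(59, 1/(-37)) - 464) - 1772 = (59/(-37) - 464) - 1772 = (59*(-1/37) - 464) - 1772 = (-59/37 - 464) - 1772 = -17227/37 - 1772 = -82791/37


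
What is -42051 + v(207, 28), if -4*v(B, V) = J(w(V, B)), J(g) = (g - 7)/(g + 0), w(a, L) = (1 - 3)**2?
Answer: -672813/16 ≈ -42051.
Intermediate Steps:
w(a, L) = 4 (w(a, L) = (-2)**2 = 4)
J(g) = (-7 + g)/g
v(B, V) = 3/16 (v(B, V) = -(-7 + 4)/(4*4) = -(-3)/16 = -1/4*(-3/4) = 3/16)
-42051 + v(207, 28) = -42051 + 3/16 = -672813/16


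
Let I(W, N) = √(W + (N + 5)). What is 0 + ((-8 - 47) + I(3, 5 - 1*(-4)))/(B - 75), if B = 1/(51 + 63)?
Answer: 6270/8549 - 114*√17/8549 ≈ 0.67844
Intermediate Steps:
B = 1/114 ≈ 0.0087719
I(W, N) = √(5 + N + W) (I(W, N) = √(W + (5 + N)) = √(5 + N + W))
0 + ((-8 - 47) + I(3, 5 - 1*(-4)))/(B - 75) = 0 + ((-8 - 47) + √(5 + (5 - 1*(-4)) + 3))/(1/114 - 75) = 0 + (-55 + √(5 + (5 + 4) + 3))/(-8549/114) = 0 + (-55 + √(5 + 9 + 3))*(-114/8549) = 0 + (-55 + √17)*(-114/8549) = 0 + (6270/8549 - 114*√17/8549) = 6270/8549 - 114*√17/8549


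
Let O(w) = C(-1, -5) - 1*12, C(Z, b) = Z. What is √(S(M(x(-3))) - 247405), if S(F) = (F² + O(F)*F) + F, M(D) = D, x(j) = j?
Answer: 8*I*√3865 ≈ 497.35*I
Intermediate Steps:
O(w) = -13 (O(w) = -1 - 1*12 = -1 - 12 = -13)
S(F) = F² - 12*F (S(F) = (F² - 13*F) + F = F² - 12*F)
√(S(M(x(-3))) - 247405) = √(-3*(-12 - 3) - 247405) = √(-3*(-15) - 247405) = √(45 - 247405) = √(-247360) = 8*I*√3865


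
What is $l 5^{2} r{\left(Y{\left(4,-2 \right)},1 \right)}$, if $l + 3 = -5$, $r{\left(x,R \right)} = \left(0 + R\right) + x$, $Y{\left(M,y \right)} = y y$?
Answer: $-1000$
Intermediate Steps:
$Y{\left(M,y \right)} = y^{2}$
$r{\left(x,R \right)} = R + x$
$l = -8$ ($l = -3 - 5 = -8$)
$l 5^{2} r{\left(Y{\left(4,-2 \right)},1 \right)} = - 8 \cdot 5^{2} \left(1 + \left(-2\right)^{2}\right) = \left(-8\right) 25 \left(1 + 4\right) = \left(-200\right) 5 = -1000$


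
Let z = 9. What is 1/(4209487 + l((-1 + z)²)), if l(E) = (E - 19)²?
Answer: 1/4211512 ≈ 2.3744e-7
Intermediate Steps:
l(E) = (-19 + E)²
1/(4209487 + l((-1 + z)²)) = 1/(4209487 + (-19 + (-1 + 9)²)²) = 1/(4209487 + (-19 + 8²)²) = 1/(4209487 + (-19 + 64)²) = 1/(4209487 + 45²) = 1/(4209487 + 2025) = 1/4211512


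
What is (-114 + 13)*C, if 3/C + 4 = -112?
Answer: 303/116 ≈ 2.6121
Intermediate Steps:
C = -3/116 (C = 3/(-4 - 112) = 3/(-116) = 3*(-1/116) = -3/116 ≈ -0.025862)
(-114 + 13)*C = (-114 + 13)*(-3/116) = -101*(-3/116) = 303/116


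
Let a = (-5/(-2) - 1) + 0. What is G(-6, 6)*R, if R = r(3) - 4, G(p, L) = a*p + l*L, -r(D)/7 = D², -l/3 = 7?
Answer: 9045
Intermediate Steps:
l = -21 (l = -3*7 = -21)
a = 3/2 (a = (-5*(-½) - 1) + 0 = (5/2 - 1) + 0 = 3/2 + 0 = 3/2 ≈ 1.5000)
r(D) = -7*D²
G(p, L) = -21*L + 3*p/2 (G(p, L) = 3*p/2 - 21*L = -21*L + 3*p/2)
R = -67 (R = -7*3² - 4 = -7*9 - 4 = -63 - 4 = -67)
G(-6, 6)*R = (-21*6 + (3/2)*(-6))*(-67) = (-126 - 9)*(-67) = -135*(-67) = 9045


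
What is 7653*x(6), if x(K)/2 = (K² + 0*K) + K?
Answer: 642852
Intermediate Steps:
x(K) = 2*K + 2*K² (x(K) = 2*((K² + 0*K) + K) = 2*((K² + 0) + K) = 2*(K² + K) = 2*(K + K²) = 2*K + 2*K²)
7653*x(6) = 7653*(2*6*(1 + 6)) = 7653*(2*6*7) = 7653*84 = 642852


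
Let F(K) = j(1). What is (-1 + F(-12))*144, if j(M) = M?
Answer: 0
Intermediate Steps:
F(K) = 1
(-1 + F(-12))*144 = (-1 + 1)*144 = 0*144 = 0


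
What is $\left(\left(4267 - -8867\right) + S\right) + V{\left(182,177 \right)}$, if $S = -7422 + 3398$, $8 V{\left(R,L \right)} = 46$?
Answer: $\frac{36463}{4} \approx 9115.8$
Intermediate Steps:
$V{\left(R,L \right)} = \frac{23}{4}$ ($V{\left(R,L \right)} = \frac{1}{8} \cdot 46 = \frac{23}{4}$)
$S = -4024$
$\left(\left(4267 - -8867\right) + S\right) + V{\left(182,177 \right)} = \left(\left(4267 - -8867\right) - 4024\right) + \frac{23}{4} = \left(\left(4267 + 8867\right) - 4024\right) + \frac{23}{4} = \left(13134 - 4024\right) + \frac{23}{4} = 9110 + \frac{23}{4} = \frac{36463}{4}$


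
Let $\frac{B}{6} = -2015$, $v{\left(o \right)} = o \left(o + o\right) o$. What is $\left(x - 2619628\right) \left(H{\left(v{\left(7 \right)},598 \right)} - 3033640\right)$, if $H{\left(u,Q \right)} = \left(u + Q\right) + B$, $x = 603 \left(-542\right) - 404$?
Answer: $8971550050668$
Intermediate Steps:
$v{\left(o \right)} = 2 o^{3}$ ($v{\left(o \right)} = o 2 o o = 2 o^{2} o = 2 o^{3}$)
$x = -327230$ ($x = -326826 - 404 = -327230$)
$B = -12090$ ($B = 6 \left(-2015\right) = -12090$)
$H{\left(u,Q \right)} = -12090 + Q + u$ ($H{\left(u,Q \right)} = \left(u + Q\right) - 12090 = \left(Q + u\right) - 12090 = -12090 + Q + u$)
$\left(x - 2619628\right) \left(H{\left(v{\left(7 \right)},598 \right)} - 3033640\right) = \left(-327230 - 2619628\right) \left(\left(-12090 + 598 + 2 \cdot 7^{3}\right) - 3033640\right) = - 2946858 \left(\left(-12090 + 598 + 2 \cdot 343\right) - 3033640\right) = - 2946858 \left(\left(-12090 + 598 + 686\right) - 3033640\right) = - 2946858 \left(-10806 - 3033640\right) = \left(-2946858\right) \left(-3044446\right) = 8971550050668$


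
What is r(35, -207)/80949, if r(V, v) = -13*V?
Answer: -455/80949 ≈ -0.0056208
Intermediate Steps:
r(35, -207)/80949 = -13*35/80949 = -455*1/80949 = -455/80949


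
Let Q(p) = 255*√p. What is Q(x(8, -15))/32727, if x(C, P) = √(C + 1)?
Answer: 85*√3/10909 ≈ 0.013496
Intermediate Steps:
x(C, P) = √(1 + C)
Q(x(8, -15))/32727 = (255*√(√(1 + 8)))/32727 = (255*√(√9))*(1/32727) = (255*√3)*(1/32727) = 85*√3/10909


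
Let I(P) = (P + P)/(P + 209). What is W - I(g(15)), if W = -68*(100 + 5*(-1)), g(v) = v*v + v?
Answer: -2901020/449 ≈ -6461.1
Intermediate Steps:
g(v) = v + v² (g(v) = v² + v = v + v²)
W = -6460 (W = -68*(100 - 5) = -68*95 = -6460)
I(P) = 2*P/(209 + P) (I(P) = (2*P)/(209 + P) = 2*P/(209 + P))
W - I(g(15)) = -6460 - 2*15*(1 + 15)/(209 + 15*(1 + 15)) = -6460 - 2*15*16/(209 + 15*16) = -6460 - 2*240/(209 + 240) = -6460 - 2*240/449 = -6460 - 1*480/449 = -6460 - 480/449 = -2901020/449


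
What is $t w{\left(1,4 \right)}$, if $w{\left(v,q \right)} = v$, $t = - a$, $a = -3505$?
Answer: $3505$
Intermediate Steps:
$t = 3505$ ($t = \left(-1\right) \left(-3505\right) = 3505$)
$t w{\left(1,4 \right)} = 3505 \cdot 1 = 3505$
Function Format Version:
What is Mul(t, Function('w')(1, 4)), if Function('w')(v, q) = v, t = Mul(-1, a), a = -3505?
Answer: 3505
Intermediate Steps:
t = 3505 (t = Mul(-1, -3505) = 3505)
Mul(t, Function('w')(1, 4)) = Mul(3505, 1) = 3505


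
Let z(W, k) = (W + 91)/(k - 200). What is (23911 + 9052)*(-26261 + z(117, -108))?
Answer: -9522299641/11 ≈ -8.6566e+8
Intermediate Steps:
z(W, k) = (91 + W)/(-200 + k)
(23911 + 9052)*(-26261 + z(117, -108)) = (23911 + 9052)*(-26261 + (91 + 117)/(-200 - 108)) = 32963*(-26261 + 208/(-308)) = 32963*(-26261 - 1/308*208) = 32963*(-26261 - 52/77) = 32963*(-2022149/77) = -9522299641/11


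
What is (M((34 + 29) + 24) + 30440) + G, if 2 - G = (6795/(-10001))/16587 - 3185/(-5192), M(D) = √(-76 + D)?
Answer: 2913183737134357/95698128856 + √11 ≈ 30445.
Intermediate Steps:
G = 132694757717/95698128856 (G = 2 - ((6795/(-10001))/16587 - 3185/(-5192)) = 2 - ((6795*(-1/10001))*(1/16587) - 3185*(-1/5192)) = 2 - (-6795/10001*1/16587 + 3185/5192) = 2 - (-755/18431843 + 3185/5192) = 2 - 1*58701499995/95698128856 = 2 - 58701499995/95698128856 = 132694757717/95698128856 ≈ 1.3866)
(M((34 + 29) + 24) + 30440) + G = (√(-76 + ((34 + 29) + 24)) + 30440) + 132694757717/95698128856 = (√(-76 + (63 + 24)) + 30440) + 132694757717/95698128856 = (√(-76 + 87) + 30440) + 132694757717/95698128856 = (√11 + 30440) + 132694757717/95698128856 = (30440 + √11) + 132694757717/95698128856 = 2913183737134357/95698128856 + √11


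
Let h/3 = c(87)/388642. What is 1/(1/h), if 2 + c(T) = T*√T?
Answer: -3/194321 + 261*√87/388642 ≈ 0.0062485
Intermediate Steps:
c(T) = -2 + T^(3/2) (c(T) = -2 + T*√T = -2 + T^(3/2))
h = -3/194321 + 261*√87/388642 (h = 3*((-2 + 87^(3/2))/388642) = 3*((-2 + 87*√87)*(1/388642)) = 3*(-1/194321 + 87*√87/388642) = -3/194321 + 261*√87/388642 ≈ 0.0062485)
1/(1/h) = 1/(1/(-3/194321 + 261*√87/388642)) = -3/194321 + 261*√87/388642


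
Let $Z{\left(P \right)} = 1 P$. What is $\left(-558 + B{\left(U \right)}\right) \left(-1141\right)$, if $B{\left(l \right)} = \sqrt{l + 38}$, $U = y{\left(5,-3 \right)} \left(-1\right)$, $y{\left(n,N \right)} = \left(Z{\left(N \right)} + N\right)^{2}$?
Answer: $636678 - 1141 \sqrt{2} \approx 6.3506 \cdot 10^{5}$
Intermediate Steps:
$Z{\left(P \right)} = P$
$y{\left(n,N \right)} = 4 N^{2}$ ($y{\left(n,N \right)} = \left(N + N\right)^{2} = \left(2 N\right)^{2} = 4 N^{2}$)
$U = -36$ ($U = 4 \left(-3\right)^{2} \left(-1\right) = 4 \cdot 9 \left(-1\right) = 36 \left(-1\right) = -36$)
$B{\left(l \right)} = \sqrt{38 + l}$
$\left(-558 + B{\left(U \right)}\right) \left(-1141\right) = \left(-558 + \sqrt{38 - 36}\right) \left(-1141\right) = \left(-558 + \sqrt{2}\right) \left(-1141\right) = 636678 - 1141 \sqrt{2}$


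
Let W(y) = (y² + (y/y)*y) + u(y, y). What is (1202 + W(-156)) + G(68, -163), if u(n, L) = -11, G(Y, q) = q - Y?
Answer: 25140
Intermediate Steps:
W(y) = -11 + y + y² (W(y) = (y² + (y/y)*y) - 11 = (y² + 1*y) - 11 = (y² + y) - 11 = (y + y²) - 11 = -11 + y + y²)
(1202 + W(-156)) + G(68, -163) = (1202 + (-11 - 156 + (-156)²)) + (-163 - 1*68) = (1202 + (-11 - 156 + 24336)) + (-163 - 68) = (1202 + 24169) - 231 = 25371 - 231 = 25140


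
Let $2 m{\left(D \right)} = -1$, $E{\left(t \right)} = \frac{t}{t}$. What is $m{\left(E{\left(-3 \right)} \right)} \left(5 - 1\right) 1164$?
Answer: $-2328$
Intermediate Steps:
$E{\left(t \right)} = 1$
$m{\left(D \right)} = - \frac{1}{2}$ ($m{\left(D \right)} = \frac{1}{2} \left(-1\right) = - \frac{1}{2}$)
$m{\left(E{\left(-3 \right)} \right)} \left(5 - 1\right) 1164 = - \frac{5 - 1}{2} \cdot 1164 = \left(- \frac{1}{2}\right) 4 \cdot 1164 = \left(-2\right) 1164 = -2328$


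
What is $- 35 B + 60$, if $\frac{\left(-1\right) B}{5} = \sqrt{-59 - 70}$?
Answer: $60 + 175 i \sqrt{129} \approx 60.0 + 1987.6 i$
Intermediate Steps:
$B = - 5 i \sqrt{129}$ ($B = - 5 \sqrt{-59 - 70} = - 5 \sqrt{-129} = - 5 i \sqrt{129} \approx - 56.789 i$)
$- 35 B + 60 = - 35 \left(- 5 i \sqrt{129}\right) + 60 = 175 i \sqrt{129} + 60 = 60 + 175 i \sqrt{129}$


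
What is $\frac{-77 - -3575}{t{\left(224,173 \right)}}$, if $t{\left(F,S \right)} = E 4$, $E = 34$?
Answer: $\frac{1749}{68} \approx 25.721$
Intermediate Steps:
$t{\left(F,S \right)} = 136$ ($t{\left(F,S \right)} = 34 \cdot 4 = 136$)
$\frac{-77 - -3575}{t{\left(224,173 \right)}} = \frac{-77 - -3575}{136} = \left(-77 + 3575\right) \frac{1}{136} = 3498 \cdot \frac{1}{136} = \frac{1749}{68}$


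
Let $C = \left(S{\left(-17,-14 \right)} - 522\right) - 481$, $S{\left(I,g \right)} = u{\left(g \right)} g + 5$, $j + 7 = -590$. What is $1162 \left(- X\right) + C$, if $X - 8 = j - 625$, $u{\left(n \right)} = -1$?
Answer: $1409684$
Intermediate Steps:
$j = -597$ ($j = -7 - 590 = -597$)
$S{\left(I,g \right)} = 5 - g$ ($S{\left(I,g \right)} = - g + 5 = 5 - g$)
$X = -1214$ ($X = 8 - 1222 = -1214$)
$C = -984$ ($C = \left(\left(5 - -14\right) - 522\right) - 481 = \left(\left(5 + 14\right) - 522\right) - 481 = \left(19 - 522\right) - 481 = -503 - 481 = -984$)
$1162 \left(- X\right) + C = 1162 \left(\left(-1\right) \left(-1214\right)\right) - 984 = 1162 \cdot 1214 - 984 = 1410668 - 984 = 1409684$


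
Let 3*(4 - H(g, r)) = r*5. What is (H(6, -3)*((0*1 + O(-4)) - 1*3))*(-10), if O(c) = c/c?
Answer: 180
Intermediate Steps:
O(c) = 1
H(g, r) = 4 - 5*r/3 (H(g, r) = 4 - r*5/3 = 4 - 5*r/3)
(H(6, -3)*((0*1 + O(-4)) - 1*3))*(-10) = ((4 - 5/3*(-3))*((0*1 + 1) - 1*3))*(-10) = ((4 + 5)*((0 + 1) - 3))*(-10) = (9*(1 - 3))*(-10) = (9*(-2))*(-10) = -18*(-10) = 180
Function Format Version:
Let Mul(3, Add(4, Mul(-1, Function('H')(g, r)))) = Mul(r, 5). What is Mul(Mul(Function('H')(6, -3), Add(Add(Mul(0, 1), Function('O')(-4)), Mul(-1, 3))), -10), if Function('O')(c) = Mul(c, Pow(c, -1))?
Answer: 180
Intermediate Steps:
Function('O')(c) = 1
Function('H')(g, r) = Add(4, Mul(Rational(-5, 3), r)) (Function('H')(g, r) = Add(4, Mul(Rational(-1, 3), Mul(r, 5))) = Add(4, Mul(Rational(-1, 3), Mul(5, r))) = Add(4, Mul(Rational(-5, 3), r)))
Mul(Mul(Function('H')(6, -3), Add(Add(Mul(0, 1), Function('O')(-4)), Mul(-1, 3))), -10) = Mul(Mul(Add(4, Mul(Rational(-5, 3), -3)), Add(Add(Mul(0, 1), 1), Mul(-1, 3))), -10) = Mul(Mul(Add(4, 5), Add(Add(0, 1), -3)), -10) = Mul(Mul(9, Add(1, -3)), -10) = Mul(Mul(9, -2), -10) = Mul(-18, -10) = 180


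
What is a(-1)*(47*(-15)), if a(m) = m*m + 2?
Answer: -2115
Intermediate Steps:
a(m) = 2 + m**2 (a(m) = m**2 + 2 = 2 + m**2)
a(-1)*(47*(-15)) = (2 + (-1)**2)*(47*(-15)) = (2 + 1)*(-705) = 3*(-705) = -2115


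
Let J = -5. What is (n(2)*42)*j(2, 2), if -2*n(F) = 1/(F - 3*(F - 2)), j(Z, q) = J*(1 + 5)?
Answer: 315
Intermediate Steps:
j(Z, q) = -30 (j(Z, q) = -5*(1 + 5) = -5*6 = -30)
n(F) = -1/(2*(6 - 2*F)) (n(F) = -1/(2*(F - 3*(F - 2))) = -1/(2*(F - 3*(-2 + F))) = -1/(2*(F + (6 - 3*F))) = -1/(2*(6 - 2*F)))
(n(2)*42)*j(2, 2) = ((1/(4*(-3 + 2)))*42)*(-30) = (((¼)/(-1))*42)*(-30) = (((¼)*(-1))*42)*(-30) = -¼*42*(-30) = -21/2*(-30) = 315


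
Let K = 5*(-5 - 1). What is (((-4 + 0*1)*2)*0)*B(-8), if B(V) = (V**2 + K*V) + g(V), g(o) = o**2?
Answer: 0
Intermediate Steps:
K = -30 (K = 5*(-6) = -30)
B(V) = -30*V + 2*V**2 (B(V) = (V**2 - 30*V) + V**2 = -30*V + 2*V**2)
(((-4 + 0*1)*2)*0)*B(-8) = (((-4 + 0*1)*2)*0)*(2*(-8)*(-15 - 8)) = (((-4 + 0)*2)*0)*(2*(-8)*(-23)) = (-4*2*0)*368 = -8*0*368 = 0*368 = 0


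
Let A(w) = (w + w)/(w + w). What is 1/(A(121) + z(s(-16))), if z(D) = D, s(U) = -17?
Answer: -1/16 ≈ -0.062500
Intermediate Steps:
A(w) = 1 (A(w) = (2*w)/((2*w)) = (2*w)*(1/(2*w)) = 1)
1/(A(121) + z(s(-16))) = 1/(1 - 17) = 1/(-16) = -1/16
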